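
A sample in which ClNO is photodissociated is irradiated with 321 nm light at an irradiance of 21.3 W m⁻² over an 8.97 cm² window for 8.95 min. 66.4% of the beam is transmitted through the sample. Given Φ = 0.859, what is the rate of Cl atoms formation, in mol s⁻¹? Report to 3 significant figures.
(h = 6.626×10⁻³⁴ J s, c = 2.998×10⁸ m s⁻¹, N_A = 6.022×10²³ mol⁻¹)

Photon energy at 321 nm: hc/λ = (6.626×10⁻³⁴)(2.998×10⁸)/(321×10⁻⁹) = 6.188×10⁻¹⁹ J.
Energy delivered: (21.3 W m⁻²)(8.97×10⁻⁴ m²)(537 s) = 10.26 J.
Photons incident: 10.26 / 6.188×10⁻¹⁹ = 1.658×10¹⁹, i.e. 1.658×10¹⁹/6.022×10²³ = 2.753×10⁻⁵ mol.
Fraction absorbed: 1 − 66.4/100 = 0.3360.
Photons absorbed: 0.3360 × 2.753×10⁻⁵ = 9.250×10⁻⁶ mol.
Product formed: 0.859 × 9.250×10⁻⁶ = 7.946×10⁻⁶ mol.
Rate: 7.946×10⁻⁶ / 537 s = 1.48×10⁻⁸ mol s⁻¹.

1.48×10⁻⁸ mol s⁻¹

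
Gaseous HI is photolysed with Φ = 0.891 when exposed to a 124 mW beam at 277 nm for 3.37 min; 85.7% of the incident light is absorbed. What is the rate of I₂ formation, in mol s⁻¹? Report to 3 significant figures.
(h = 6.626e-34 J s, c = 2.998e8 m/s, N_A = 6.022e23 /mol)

2.19e-7 mol s⁻¹

Photon energy at 277 nm: hc/λ = (6.626e-34)(2.998e8)/(277e-9) = 7.171e-19 J.
Energy delivered: (124 mW)(202.2 s) = 25.07 J.
Photons incident: 25.07 / 7.171e-19 = 3.496e19, i.e. 3.496e19/6.022e23 = 5.805e-5 mol.
Photons absorbed: 0.857 × 5.805e-5 = 4.975e-5 mol.
Product formed: 0.891 × 4.975e-5 = 4.433e-5 mol.
Rate: 4.433e-5 / 202.2 s = 2.19e-7 mol s⁻¹.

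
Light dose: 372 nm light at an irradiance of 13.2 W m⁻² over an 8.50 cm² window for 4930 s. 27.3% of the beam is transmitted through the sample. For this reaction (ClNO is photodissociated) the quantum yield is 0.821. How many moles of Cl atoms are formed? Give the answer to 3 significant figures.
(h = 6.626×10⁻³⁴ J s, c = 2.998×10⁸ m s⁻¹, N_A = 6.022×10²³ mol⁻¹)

1.03×10⁻⁴ mol

Photon energy at 372 nm: hc/λ = (6.626×10⁻³⁴)(2.998×10⁸)/(372×10⁻⁹) = 5.340×10⁻¹⁹ J.
Energy delivered: (13.2 W m⁻²)(8.50×10⁻⁴ m²)(4930 s) = 55.31 J.
Photons incident: 55.31 / 5.340×10⁻¹⁹ = 1.036×10²⁰, i.e. 1.036×10²⁰/6.022×10²³ = 1.720×10⁻⁴ mol.
Fraction absorbed: 1 − 27.3/100 = 0.7270.
Photons absorbed: 0.7270 × 1.720×10⁻⁴ = 1.250×10⁻⁴ mol.
Product: Φ × n_abs = 0.821 × 1.250×10⁻⁴ = 1.026×10⁻⁴ mol.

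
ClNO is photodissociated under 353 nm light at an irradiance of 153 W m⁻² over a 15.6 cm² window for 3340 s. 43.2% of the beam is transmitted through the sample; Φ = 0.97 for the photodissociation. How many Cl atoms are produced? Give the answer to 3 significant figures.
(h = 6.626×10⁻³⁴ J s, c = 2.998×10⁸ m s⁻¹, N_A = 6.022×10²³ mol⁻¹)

Photon energy at 353 nm: hc/λ = (6.626×10⁻³⁴)(2.998×10⁸)/(353×10⁻⁹) = 5.627×10⁻¹⁹ J.
Energy delivered: (153 W m⁻²)(15.6×10⁻⁴ m²)(3340 s) = 797.2 J.
Photons incident: 797.2 / 5.627×10⁻¹⁹ = 1.417×10²¹, i.e. 1.417×10²¹/6.022×10²³ = 0.002353 mol.
Fraction absorbed: 1 − 43.2/100 = 0.5680.
Photons absorbed: 0.5680 × 0.002353 = 0.001337 mol.
Product: Φ × n_abs = 0.97 × 0.001337 = 0.001297 mol.
As a count: 0.001297 × 6.022×10²³ = 7.81×10²⁰.

7.81×10²⁰ atoms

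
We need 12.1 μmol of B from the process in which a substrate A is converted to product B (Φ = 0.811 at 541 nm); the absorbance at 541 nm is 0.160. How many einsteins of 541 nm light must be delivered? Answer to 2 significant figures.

Product: 12.1 μmol = 1.21×10⁻⁵ mol.
Photons that must be absorbed: 1.21×10⁻⁵ / 0.811 = 1.492×10⁻⁵ mol.
Fraction absorbed: 1 − 10^(−0.160) = 0.3082.
Incident photons needed: 1.492×10⁻⁵ / 0.3082 = 4.841×10⁻⁵ mol.

4.8×10⁻⁵ einstein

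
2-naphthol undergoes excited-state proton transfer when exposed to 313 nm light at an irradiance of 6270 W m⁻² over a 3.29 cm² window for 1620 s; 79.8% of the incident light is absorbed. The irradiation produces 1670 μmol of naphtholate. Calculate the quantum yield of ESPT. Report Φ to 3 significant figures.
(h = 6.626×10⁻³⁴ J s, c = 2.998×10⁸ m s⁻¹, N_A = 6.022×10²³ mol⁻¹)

Product: 1670 μmol = 0.00167 mol.
Photon energy at 313 nm: hc/λ = (6.626×10⁻³⁴)(2.998×10⁸)/(313×10⁻⁹) = 6.347×10⁻¹⁹ J.
Energy delivered: (6270 W m⁻²)(3.29×10⁻⁴ m²)(1620 s) = 3342 J.
Photons incident: 3342 / 6.347×10⁻¹⁹ = 5.265×10²¹, i.e. 5.265×10²¹/6.022×10²³ = 0.008743 mol.
Photons absorbed: 0.798 × 0.008743 = 0.006977 mol.
Φ = 0.00167 mol / 0.006977 mol photons = 0.239.

Φ = 0.239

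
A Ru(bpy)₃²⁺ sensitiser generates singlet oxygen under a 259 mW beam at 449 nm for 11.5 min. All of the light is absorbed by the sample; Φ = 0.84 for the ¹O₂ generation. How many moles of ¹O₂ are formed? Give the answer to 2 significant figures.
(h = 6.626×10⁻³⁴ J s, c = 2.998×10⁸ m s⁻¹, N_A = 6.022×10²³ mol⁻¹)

Photon energy at 449 nm: hc/λ = (6.626×10⁻³⁴)(2.998×10⁸)/(449×10⁻⁹) = 4.424×10⁻¹⁹ J.
Energy delivered: (259 mW)(690 s) = 178.7 J.
Photons incident: 178.7 / 4.424×10⁻¹⁹ = 4.039×10²⁰, i.e. 4.039×10²⁰/6.022×10²³ = 6.707×10⁻⁴ mol.
Product: Φ × n_abs = 0.84 × 6.707×10⁻⁴ = 5.634×10⁻⁴ mol.

5.6×10⁻⁴ mol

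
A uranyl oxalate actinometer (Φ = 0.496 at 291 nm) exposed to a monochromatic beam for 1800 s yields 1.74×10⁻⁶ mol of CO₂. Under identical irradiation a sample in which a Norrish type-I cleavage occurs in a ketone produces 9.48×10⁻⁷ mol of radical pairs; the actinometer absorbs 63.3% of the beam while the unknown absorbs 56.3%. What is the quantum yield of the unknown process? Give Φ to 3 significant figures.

Photons absorbed by the actinometer: 1.74×10⁻⁶ / 0.496 = 3.508×10⁻⁶ mol.
Incident flux: 3.508×10⁻⁶ / 0.633 = 5.542×10⁻⁶ einstein.
Absorbed by unknown: 0.563 × 5.542×10⁻⁶ = 3.120×10⁻⁶ mol.
Φ(unknown) = 9.48×10⁻⁷ / 3.120×10⁻⁶ = 0.304.

Φ = 0.304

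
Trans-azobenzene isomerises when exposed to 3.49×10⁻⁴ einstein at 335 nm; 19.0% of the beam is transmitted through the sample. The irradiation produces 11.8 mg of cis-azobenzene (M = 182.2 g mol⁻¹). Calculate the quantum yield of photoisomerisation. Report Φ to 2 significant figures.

Product: 11.8 mg / 182.2 g mol⁻¹ = 6.476×10⁻⁵ mol.
Fraction absorbed: 1 − 19.0/100 = 0.8100.
Photons absorbed: 0.8100 × 3.49×10⁻⁴ = 2.827×10⁻⁴ mol.
Φ = 6.476×10⁻⁵ mol / 2.827×10⁻⁴ mol photons = 0.23.

Φ = 0.23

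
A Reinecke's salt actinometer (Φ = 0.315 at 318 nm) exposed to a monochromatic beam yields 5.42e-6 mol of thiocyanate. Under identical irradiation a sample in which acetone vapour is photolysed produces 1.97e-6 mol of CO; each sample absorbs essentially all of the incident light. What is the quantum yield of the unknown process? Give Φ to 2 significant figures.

Φ = 0.11

Photons absorbed by the actinometer: 5.42e-6 / 0.315 = 1.721e-5 mol.
Φ(unknown) = 1.97e-6 / 1.721e-5 = 0.11.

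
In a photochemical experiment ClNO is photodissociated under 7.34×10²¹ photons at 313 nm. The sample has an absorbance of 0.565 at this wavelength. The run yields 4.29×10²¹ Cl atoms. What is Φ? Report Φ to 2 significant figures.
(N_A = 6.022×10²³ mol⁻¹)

Φ = 0.80

Product: 4.29×10²¹ / 6.022×10²³ = 0.007124 mol.
Moles of photons: 7.34×10²¹ / 6.022×10²³ = 0.01219 mol.
Fraction absorbed: 1 − 10^(−0.565) = 0.7277.
Photons absorbed: 0.7277 × 0.01219 = 0.008871 mol.
Φ = 0.007124 mol / 0.008871 mol photons = 0.80.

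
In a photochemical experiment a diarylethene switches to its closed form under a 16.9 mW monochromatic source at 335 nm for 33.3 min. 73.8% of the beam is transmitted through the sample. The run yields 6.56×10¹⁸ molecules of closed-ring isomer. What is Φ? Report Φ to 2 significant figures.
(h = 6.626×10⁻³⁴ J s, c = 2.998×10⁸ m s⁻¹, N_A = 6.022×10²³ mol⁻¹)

Φ = 0.44

Product: 6.56×10¹⁸ / 6.022×10²³ = 1.089×10⁻⁵ mol.
Photon energy at 335 nm: hc/λ = (6.626×10⁻³⁴)(2.998×10⁸)/(335×10⁻⁹) = 5.930×10⁻¹⁹ J.
Energy delivered: (16.9 mW)(1998 s) = 33.77 J.
Photons incident: 33.77 / 5.930×10⁻¹⁹ = 5.695×10¹⁹, i.e. 5.695×10¹⁹/6.022×10²³ = 9.457×10⁻⁵ mol.
Fraction absorbed: 1 − 73.8/100 = 0.2620.
Photons absorbed: 0.2620 × 9.457×10⁻⁵ = 2.478×10⁻⁵ mol.
Φ = 1.089×10⁻⁵ mol / 2.478×10⁻⁵ mol photons = 0.44.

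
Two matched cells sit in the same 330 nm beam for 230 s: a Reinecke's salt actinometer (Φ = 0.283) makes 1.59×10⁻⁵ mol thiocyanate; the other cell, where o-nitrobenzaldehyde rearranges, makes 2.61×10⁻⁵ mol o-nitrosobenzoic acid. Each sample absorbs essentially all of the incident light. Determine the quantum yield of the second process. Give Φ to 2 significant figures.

Φ = 0.46

Photons absorbed by the actinometer: 1.59×10⁻⁵ / 0.283 = 5.618×10⁻⁵ mol.
Φ(unknown) = 2.61×10⁻⁵ / 5.618×10⁻⁵ = 0.46.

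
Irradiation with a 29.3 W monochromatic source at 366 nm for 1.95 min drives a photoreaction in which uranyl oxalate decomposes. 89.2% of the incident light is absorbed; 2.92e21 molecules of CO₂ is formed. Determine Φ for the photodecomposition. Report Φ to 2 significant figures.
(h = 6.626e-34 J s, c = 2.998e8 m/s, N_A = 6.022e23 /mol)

Φ = 0.52

Product: 2.92e21 / 6.022e23 = 0.004849 mol.
Photon energy at 366 nm: hc/λ = (6.626e-34)(2.998e8)/(366e-9) = 5.428e-19 J.
Energy delivered: (29.3 W)(117 s) = 3428 J.
Photons incident: 3428 / 5.428e-19 = 6.315e21, i.e. 6.315e21/6.022e23 = 0.01049 mol.
Photons absorbed: 0.892 × 0.01049 = 0.009357 mol.
Φ = 0.004849 mol / 0.009357 mol photons = 0.52.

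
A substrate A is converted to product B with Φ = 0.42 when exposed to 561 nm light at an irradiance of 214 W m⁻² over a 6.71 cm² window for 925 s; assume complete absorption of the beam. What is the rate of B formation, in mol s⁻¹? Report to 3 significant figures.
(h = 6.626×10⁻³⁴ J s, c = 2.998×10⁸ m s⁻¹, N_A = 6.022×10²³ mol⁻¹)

2.83×10⁻⁷ mol s⁻¹

Photon energy at 561 nm: hc/λ = (6.626×10⁻³⁴)(2.998×10⁸)/(561×10⁻⁹) = 3.541×10⁻¹⁹ J.
Energy delivered: (214 W m⁻²)(6.71×10⁻⁴ m²)(925 s) = 132.8 J.
Photons incident: 132.8 / 3.541×10⁻¹⁹ = 3.750×10²⁰, i.e. 3.750×10²⁰/6.022×10²³ = 6.227×10⁻⁴ mol.
Product formed: 0.42 × 6.227×10⁻⁴ = 2.615×10⁻⁴ mol.
Rate: 2.615×10⁻⁴ / 925 s = 2.83×10⁻⁷ mol s⁻¹.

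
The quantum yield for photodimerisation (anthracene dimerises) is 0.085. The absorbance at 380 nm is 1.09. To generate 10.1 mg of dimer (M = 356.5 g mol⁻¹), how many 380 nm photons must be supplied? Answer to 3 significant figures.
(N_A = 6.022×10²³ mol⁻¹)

2.18×10²⁰ photons

Product: 10.1 mg / 356.5 g mol⁻¹ = 2.833×10⁻⁵ mol.
Photons that must be absorbed: 2.833×10⁻⁵ / 0.085 = 3.333×10⁻⁴ mol.
Fraction absorbed: 1 − 10^(−1.09) = 0.9187.
Incident photons needed: 3.333×10⁻⁴ / 0.9187 = 3.628×10⁻⁴ mol.
Photon count: 3.628×10⁻⁴ × 6.022×10²³ = 2.18×10²⁰.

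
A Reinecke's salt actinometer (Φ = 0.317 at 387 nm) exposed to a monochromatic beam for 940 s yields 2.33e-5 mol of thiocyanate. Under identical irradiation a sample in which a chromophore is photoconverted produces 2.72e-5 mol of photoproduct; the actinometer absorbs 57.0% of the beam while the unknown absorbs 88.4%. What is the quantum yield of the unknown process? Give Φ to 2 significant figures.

Photons absorbed by the actinometer: 2.33e-5 / 0.317 = 7.350e-5 mol.
Incident flux: 7.350e-5 / 0.570 = 1.289e-4 einstein.
Absorbed by unknown: 0.884 × 1.289e-4 = 1.139e-4 mol.
Φ(unknown) = 2.72e-5 / 1.139e-4 = 0.24.

Φ = 0.24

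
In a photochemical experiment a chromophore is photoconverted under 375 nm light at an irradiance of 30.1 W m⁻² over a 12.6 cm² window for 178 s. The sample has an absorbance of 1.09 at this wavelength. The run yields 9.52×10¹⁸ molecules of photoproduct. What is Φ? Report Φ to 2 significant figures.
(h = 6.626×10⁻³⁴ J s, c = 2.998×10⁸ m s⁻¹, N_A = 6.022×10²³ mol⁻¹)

Product: 9.52×10¹⁸ / 6.022×10²³ = 1.581×10⁻⁵ mol.
Photon energy at 375 nm: hc/λ = (6.626×10⁻³⁴)(2.998×10⁸)/(375×10⁻⁹) = 5.297×10⁻¹⁹ J.
Energy delivered: (30.1 W m⁻²)(12.6×10⁻⁴ m²)(178 s) = 6.751 J.
Photons incident: 6.751 / 5.297×10⁻¹⁹ = 1.274×10¹⁹, i.e. 1.274×10¹⁹/6.022×10²³ = 2.116×10⁻⁵ mol.
Fraction absorbed: 1 − 10^(−1.09) = 0.9187.
Photons absorbed: 0.9187 × 2.116×10⁻⁵ = 1.944×10⁻⁵ mol.
Φ = 1.581×10⁻⁵ mol / 1.944×10⁻⁵ mol photons = 0.81.

Φ = 0.81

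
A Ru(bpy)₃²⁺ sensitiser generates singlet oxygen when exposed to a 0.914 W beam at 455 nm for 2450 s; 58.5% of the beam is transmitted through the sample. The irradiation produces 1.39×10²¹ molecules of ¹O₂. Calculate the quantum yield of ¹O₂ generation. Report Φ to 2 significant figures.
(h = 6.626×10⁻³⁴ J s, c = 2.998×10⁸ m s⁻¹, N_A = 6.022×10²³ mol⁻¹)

Product: 1.39×10²¹ / 6.022×10²³ = 0.002308 mol.
Photon energy at 455 nm: hc/λ = (6.626×10⁻³⁴)(2.998×10⁸)/(455×10⁻⁹) = 4.366×10⁻¹⁹ J.
Energy delivered: (0.914 W)(2450 s) = 2239 J.
Photons incident: 2239 / 4.366×10⁻¹⁹ = 5.128×10²¹, i.e. 5.128×10²¹/6.022×10²³ = 0.008515 mol.
Fraction absorbed: 1 − 58.5/100 = 0.4150.
Photons absorbed: 0.4150 × 0.008515 = 0.003534 mol.
Φ = 0.002308 mol / 0.003534 mol photons = 0.65.

Φ = 0.65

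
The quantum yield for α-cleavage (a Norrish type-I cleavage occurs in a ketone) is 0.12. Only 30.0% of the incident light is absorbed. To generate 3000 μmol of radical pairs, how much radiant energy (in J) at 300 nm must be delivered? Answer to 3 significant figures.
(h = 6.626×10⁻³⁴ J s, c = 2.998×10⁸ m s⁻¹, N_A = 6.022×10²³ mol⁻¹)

Product: 3000 μmol = 0.00300 mol.
Photons that must be absorbed: 0.00300 / 0.12 = 0.02500 mol.
Incident photons needed: 0.02500 / 0.300 = 0.08333 mol.
Photon energy: hc/λ = 6.622×10⁻¹⁹ J; per mole, 3.988×10⁵ J mol⁻¹.
Energy required: 0.08333 × 3.988×10⁵ = 3.32×10⁴ J.

3.32×10⁴ J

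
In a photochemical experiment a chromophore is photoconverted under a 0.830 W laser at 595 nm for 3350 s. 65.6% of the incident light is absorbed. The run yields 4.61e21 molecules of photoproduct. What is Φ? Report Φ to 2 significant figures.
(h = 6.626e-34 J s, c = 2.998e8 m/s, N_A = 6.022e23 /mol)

Φ = 0.84

Product: 4.61e21 / 6.022e23 = 0.007655 mol.
Photon energy at 595 nm: hc/λ = (6.626e-34)(2.998e8)/(595e-9) = 3.339e-19 J.
Energy delivered: (0.830 W)(3350 s) = 2781 J.
Photons incident: 2781 / 3.339e-19 = 8.329e21, i.e. 8.329e21/6.022e23 = 0.01383 mol.
Photons absorbed: 0.656 × 0.01383 = 0.009072 mol.
Φ = 0.007655 mol / 0.009072 mol photons = 0.84.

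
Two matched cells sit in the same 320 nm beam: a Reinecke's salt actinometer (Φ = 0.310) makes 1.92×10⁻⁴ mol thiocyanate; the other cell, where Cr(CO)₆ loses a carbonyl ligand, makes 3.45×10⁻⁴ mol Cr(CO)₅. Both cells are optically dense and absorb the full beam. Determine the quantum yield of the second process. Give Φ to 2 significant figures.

Photons absorbed by the actinometer: 1.92×10⁻⁴ / 0.310 = 6.194×10⁻⁴ mol.
Φ(unknown) = 3.45×10⁻⁴ / 6.194×10⁻⁴ = 0.56.

Φ = 0.56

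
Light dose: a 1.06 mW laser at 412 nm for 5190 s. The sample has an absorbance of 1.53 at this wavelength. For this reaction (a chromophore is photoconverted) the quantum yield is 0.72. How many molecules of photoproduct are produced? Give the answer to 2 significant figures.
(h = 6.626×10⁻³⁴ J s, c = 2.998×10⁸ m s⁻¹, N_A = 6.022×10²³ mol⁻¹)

Photon energy at 412 nm: hc/λ = (6.626×10⁻³⁴)(2.998×10⁸)/(412×10⁻⁹) = 4.822×10⁻¹⁹ J.
Energy delivered: (1.06 mW)(5190 s) = 5.501 J.
Photons incident: 5.501 / 4.822×10⁻¹⁹ = 1.141×10¹⁹, i.e. 1.141×10¹⁹/6.022×10²³ = 1.895×10⁻⁵ mol.
Fraction absorbed: 1 − 10^(−1.53) = 0.9705.
Photons absorbed: 0.9705 × 1.895×10⁻⁵ = 1.839×10⁻⁵ mol.
Product: Φ × n_abs = 0.72 × 1.839×10⁻⁵ = 1.324×10⁻⁵ mol.
As a count: 1.324×10⁻⁵ × 6.022×10²³ = 8.0×10¹⁸.

8.0×10¹⁸ molecules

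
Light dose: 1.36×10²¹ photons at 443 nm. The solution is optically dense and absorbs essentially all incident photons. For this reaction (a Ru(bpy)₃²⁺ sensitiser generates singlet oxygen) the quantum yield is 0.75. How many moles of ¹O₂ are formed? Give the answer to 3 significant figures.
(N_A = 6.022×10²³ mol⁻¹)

Moles of photons: 1.36×10²¹ / 6.022×10²³ = 0.002258 mol.
Product: Φ × n_abs = 0.75 × 0.002258 = 0.001694 mol.

0.00169 mol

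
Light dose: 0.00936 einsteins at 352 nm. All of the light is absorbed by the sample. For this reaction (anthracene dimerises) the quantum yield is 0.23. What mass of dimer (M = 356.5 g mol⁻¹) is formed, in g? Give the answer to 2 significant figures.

Product: Φ × n_abs = 0.23 × 0.00936 = 0.002153 mol.
Mass: 0.002153 × 356.5 = 0.7675 g = 0.77 g.

0.77 g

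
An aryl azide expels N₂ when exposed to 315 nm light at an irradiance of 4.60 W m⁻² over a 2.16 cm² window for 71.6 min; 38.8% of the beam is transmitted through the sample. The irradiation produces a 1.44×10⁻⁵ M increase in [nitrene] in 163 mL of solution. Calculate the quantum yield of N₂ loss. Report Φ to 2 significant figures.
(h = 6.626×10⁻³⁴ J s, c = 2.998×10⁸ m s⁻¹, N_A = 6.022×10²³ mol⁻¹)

Product: (1.44×10⁻⁵ M)(0.163 L) = 2.347×10⁻⁶ mol.
Photon energy at 315 nm: hc/λ = (6.626×10⁻³⁴)(2.998×10⁸)/(315×10⁻⁹) = 6.306×10⁻¹⁹ J.
Energy delivered: (4.60 W m⁻²)(2.16×10⁻⁴ m²)(4296 s) = 4.269 J.
Photons incident: 4.269 / 6.306×10⁻¹⁹ = 6.770×10¹⁸, i.e. 6.770×10¹⁸/6.022×10²³ = 1.124×10⁻⁵ mol.
Fraction absorbed: 1 − 38.8/100 = 0.6120.
Photons absorbed: 0.6120 × 1.124×10⁻⁵ = 6.879×10⁻⁶ mol.
Φ = 2.347×10⁻⁶ mol / 6.879×10⁻⁶ mol photons = 0.34.

Φ = 0.34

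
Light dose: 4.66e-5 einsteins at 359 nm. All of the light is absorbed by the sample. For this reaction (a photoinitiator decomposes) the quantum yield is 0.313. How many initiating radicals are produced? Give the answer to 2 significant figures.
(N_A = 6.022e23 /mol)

8.8e18 initiating radicals

Product: Φ × n_abs = 0.313 × 4.66e-5 = 1.459e-5 mol.
As a count: 1.459e-5 × 6.022e23 = 8.8e18.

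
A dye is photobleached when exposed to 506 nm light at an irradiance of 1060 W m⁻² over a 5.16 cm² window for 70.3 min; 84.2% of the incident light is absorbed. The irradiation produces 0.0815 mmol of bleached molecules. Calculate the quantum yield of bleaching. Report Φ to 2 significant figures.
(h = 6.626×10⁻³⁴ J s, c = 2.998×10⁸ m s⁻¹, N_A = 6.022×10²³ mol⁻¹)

Product: 0.0815 mmol = 8.15×10⁻⁵ mol.
Photon energy at 506 nm: hc/λ = (6.626×10⁻³⁴)(2.998×10⁸)/(506×10⁻⁹) = 3.926×10⁻¹⁹ J.
Energy delivered: (1060 W m⁻²)(5.16×10⁻⁴ m²)(4218 s) = 2307 J.
Photons incident: 2307 / 3.926×10⁻¹⁹ = 5.876×10²¹, i.e. 5.876×10²¹/6.022×10²³ = 0.009758 mol.
Photons absorbed: 0.842 × 0.009758 = 0.008216 mol.
Φ = 8.15×10⁻⁵ mol / 0.008216 mol photons = 0.0099.

Φ = 0.0099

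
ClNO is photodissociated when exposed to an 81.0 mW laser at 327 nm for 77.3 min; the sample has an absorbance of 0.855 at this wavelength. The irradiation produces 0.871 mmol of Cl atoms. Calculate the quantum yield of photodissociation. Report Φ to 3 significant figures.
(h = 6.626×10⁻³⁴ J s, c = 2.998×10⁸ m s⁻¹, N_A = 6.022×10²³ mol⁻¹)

Product: 0.871 mmol = 8.71×10⁻⁴ mol.
Photon energy at 327 nm: hc/λ = (6.626×10⁻³⁴)(2.998×10⁸)/(327×10⁻⁹) = 6.075×10⁻¹⁹ J.
Energy delivered: (81.0 mW)(4638 s) = 375.7 J.
Photons incident: 375.7 / 6.075×10⁻¹⁹ = 6.184×10²⁰, i.e. 6.184×10²⁰/6.022×10²³ = 0.001027 mol.
Fraction absorbed: 1 − 10^(−0.855) = 0.8604.
Photons absorbed: 0.8604 × 0.001027 = 8.836×10⁻⁴ mol.
Φ = 8.71×10⁻⁴ mol / 8.836×10⁻⁴ mol photons = 0.986.

Φ = 0.986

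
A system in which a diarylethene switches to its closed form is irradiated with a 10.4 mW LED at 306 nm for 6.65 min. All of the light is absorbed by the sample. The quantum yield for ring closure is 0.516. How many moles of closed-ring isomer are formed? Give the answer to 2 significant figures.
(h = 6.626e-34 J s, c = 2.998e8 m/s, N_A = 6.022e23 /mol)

5.5e-6 mol

Photon energy at 306 nm: hc/λ = (6.626e-34)(2.998e8)/(306e-9) = 6.492e-19 J.
Energy delivered: (10.4 mW)(399 s) = 4.150 J.
Photons incident: 4.150 / 6.492e-19 = 6.392e18, i.e. 6.392e18/6.022e23 = 1.061e-5 mol.
Product: Φ × n_abs = 0.516 × 1.061e-5 = 5.475e-6 mol.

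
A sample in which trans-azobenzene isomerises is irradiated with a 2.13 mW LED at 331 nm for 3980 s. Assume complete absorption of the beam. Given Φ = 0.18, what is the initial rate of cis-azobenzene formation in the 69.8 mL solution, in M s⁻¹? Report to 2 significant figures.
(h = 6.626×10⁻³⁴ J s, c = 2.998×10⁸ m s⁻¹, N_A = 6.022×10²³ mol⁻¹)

Photon energy at 331 nm: hc/λ = (6.626×10⁻³⁴)(2.998×10⁸)/(331×10⁻⁹) = 6.001×10⁻¹⁹ J.
Energy delivered: (2.13 mW)(3980 s) = 8.477 J.
Photons incident: 8.477 / 6.001×10⁻¹⁹ = 1.413×10¹⁹, i.e. 1.413×10¹⁹/6.022×10²³ = 2.346×10⁻⁵ mol.
Product formed: 0.18 × 2.346×10⁻⁵ = 4.223×10⁻⁶ mol.
Rate: 4.223×10⁻⁶ mol / (3980 s × 0.0698 L) = 1.5×10⁻⁸ M s⁻¹.

1.5×10⁻⁸ M s⁻¹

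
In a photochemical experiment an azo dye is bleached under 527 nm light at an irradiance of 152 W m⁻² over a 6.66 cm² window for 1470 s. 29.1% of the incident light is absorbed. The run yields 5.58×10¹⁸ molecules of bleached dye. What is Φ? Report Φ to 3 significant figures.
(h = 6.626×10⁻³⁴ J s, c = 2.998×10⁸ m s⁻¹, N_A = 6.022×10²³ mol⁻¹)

Product: 5.58×10¹⁸ / 6.022×10²³ = 9.266×10⁻⁶ mol.
Photon energy at 527 nm: hc/λ = (6.626×10⁻³⁴)(2.998×10⁸)/(527×10⁻⁹) = 3.769×10⁻¹⁹ J.
Energy delivered: (152 W m⁻²)(6.66×10⁻⁴ m²)(1470 s) = 148.8 J.
Photons incident: 148.8 / 3.769×10⁻¹⁹ = 3.948×10²⁰, i.e. 3.948×10²⁰/6.022×10²³ = 6.556×10⁻⁴ mol.
Photons absorbed: 0.291 × 6.556×10⁻⁴ = 1.908×10⁻⁴ mol.
Φ = 9.266×10⁻⁶ mol / 1.908×10⁻⁴ mol photons = 0.0486.

Φ = 0.0486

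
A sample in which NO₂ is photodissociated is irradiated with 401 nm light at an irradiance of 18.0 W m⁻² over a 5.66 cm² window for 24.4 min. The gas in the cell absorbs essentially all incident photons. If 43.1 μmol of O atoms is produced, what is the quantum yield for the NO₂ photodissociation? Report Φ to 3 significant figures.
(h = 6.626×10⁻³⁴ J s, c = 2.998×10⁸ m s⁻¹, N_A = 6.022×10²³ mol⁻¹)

Φ = 0.862

Product: 43.1 μmol = 4.31×10⁻⁵ mol.
Photon energy at 401 nm: hc/λ = (6.626×10⁻³⁴)(2.998×10⁸)/(401×10⁻⁹) = 4.954×10⁻¹⁹ J.
Energy delivered: (18.0 W m⁻²)(5.66×10⁻⁴ m²)(1464 s) = 14.92 J.
Photons incident: 14.92 / 4.954×10⁻¹⁹ = 3.012×10¹⁹, i.e. 3.012×10¹⁹/6.022×10²³ = 5.002×10⁻⁵ mol.
Φ = 4.31×10⁻⁵ mol / 5.002×10⁻⁵ mol photons = 0.862.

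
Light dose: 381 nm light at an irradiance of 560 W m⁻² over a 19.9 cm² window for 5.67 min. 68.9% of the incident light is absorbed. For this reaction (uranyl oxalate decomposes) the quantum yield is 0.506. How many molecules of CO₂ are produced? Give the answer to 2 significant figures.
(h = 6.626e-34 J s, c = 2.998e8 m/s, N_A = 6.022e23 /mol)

Photon energy at 381 nm: hc/λ = (6.626e-34)(2.998e8)/(381e-9) = 5.214e-19 J.
Energy delivered: (560 W m⁻²)(19.9e-4 m²)(340.2 s) = 379.1 J.
Photons incident: 379.1 / 5.214e-19 = 7.271e20, i.e. 7.271e20/6.022e23 = 0.001207 mol.
Photons absorbed: 0.689 × 0.001207 = 8.316e-4 mol.
Product: Φ × n_abs = 0.506 × 8.316e-4 = 4.208e-4 mol.
As a count: 4.208e-4 × 6.022e23 = 2.5e20.

2.5e20 molecules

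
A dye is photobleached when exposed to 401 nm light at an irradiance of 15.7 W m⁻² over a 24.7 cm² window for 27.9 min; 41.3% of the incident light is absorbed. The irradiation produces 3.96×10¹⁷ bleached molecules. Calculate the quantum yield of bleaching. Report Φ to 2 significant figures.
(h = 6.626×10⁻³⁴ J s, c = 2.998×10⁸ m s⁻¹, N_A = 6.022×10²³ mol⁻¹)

Product: 3.96×10¹⁷ / 6.022×10²³ = 6.576×10⁻⁷ mol.
Photon energy at 401 nm: hc/λ = (6.626×10⁻³⁴)(2.998×10⁸)/(401×10⁻⁹) = 4.954×10⁻¹⁹ J.
Energy delivered: (15.7 W m⁻²)(24.7×10⁻⁴ m²)(1674 s) = 64.92 J.
Photons incident: 64.92 / 4.954×10⁻¹⁹ = 1.310×10²⁰, i.e. 1.310×10²⁰/6.022×10²³ = 2.175×10⁻⁴ mol.
Photons absorbed: 0.413 × 2.175×10⁻⁴ = 8.983×10⁻⁵ mol.
Φ = 6.576×10⁻⁷ mol / 8.983×10⁻⁵ mol photons = 0.0073.

Φ = 0.0073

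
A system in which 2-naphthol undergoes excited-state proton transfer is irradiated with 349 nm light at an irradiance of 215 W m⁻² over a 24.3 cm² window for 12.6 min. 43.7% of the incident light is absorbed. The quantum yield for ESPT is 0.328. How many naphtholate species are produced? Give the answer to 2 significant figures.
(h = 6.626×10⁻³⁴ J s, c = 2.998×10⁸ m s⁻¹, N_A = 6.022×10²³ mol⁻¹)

Photon energy at 349 nm: hc/λ = (6.626×10⁻³⁴)(2.998×10⁸)/(349×10⁻⁹) = 5.692×10⁻¹⁹ J.
Energy delivered: (215 W m⁻²)(24.3×10⁻⁴ m²)(756 s) = 395.0 J.
Photons incident: 395.0 / 5.692×10⁻¹⁹ = 6.940×10²⁰, i.e. 6.940×10²⁰/6.022×10²³ = 0.001152 mol.
Photons absorbed: 0.437 × 0.001152 = 5.034×10⁻⁴ mol.
Product: Φ × n_abs = 0.328 × 5.034×10⁻⁴ = 1.651×10⁻⁴ mol.
As a count: 1.651×10⁻⁴ × 6.022×10²³ = 9.9×10¹⁹.

9.9×10¹⁹ species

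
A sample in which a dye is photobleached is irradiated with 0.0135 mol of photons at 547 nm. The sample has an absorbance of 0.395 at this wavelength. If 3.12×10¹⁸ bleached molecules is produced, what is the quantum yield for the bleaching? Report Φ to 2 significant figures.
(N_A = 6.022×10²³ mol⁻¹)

Φ = 6.4×10⁻⁴

Product: 3.12×10¹⁸ / 6.022×10²³ = 5.181×10⁻⁶ mol.
Fraction absorbed: 1 − 10^(−0.395) = 0.5973.
Photons absorbed: 0.5973 × 0.0135 = 0.008064 mol.
Φ = 5.181×10⁻⁶ mol / 0.008064 mol photons = 6.4×10⁻⁴.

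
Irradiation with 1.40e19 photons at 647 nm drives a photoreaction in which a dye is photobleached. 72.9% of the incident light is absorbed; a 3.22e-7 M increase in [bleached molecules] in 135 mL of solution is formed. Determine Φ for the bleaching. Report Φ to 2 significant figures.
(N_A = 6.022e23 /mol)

Product: (3.22e-7 M)(0.135 L) = 4.347e-8 mol.
Moles of photons: 1.40e19 / 6.022e23 = 2.325e-5 mol.
Photons absorbed: 0.729 × 2.325e-5 = 1.695e-5 mol.
Φ = 4.347e-8 mol / 1.695e-5 mol photons = 0.0026.

Φ = 0.0026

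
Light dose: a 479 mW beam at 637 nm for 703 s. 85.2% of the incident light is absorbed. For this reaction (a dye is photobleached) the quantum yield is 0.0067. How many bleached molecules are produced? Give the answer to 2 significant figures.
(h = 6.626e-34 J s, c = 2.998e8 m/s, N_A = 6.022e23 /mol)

Photon energy at 637 nm: hc/λ = (6.626e-34)(2.998e8)/(637e-9) = 3.118e-19 J.
Energy delivered: (479 mW)(703 s) = 336.7 J.
Photons incident: 336.7 / 3.118e-19 = 1.080e21, i.e. 1.080e21/6.022e23 = 0.001793 mol.
Photons absorbed: 0.852 × 0.001793 = 0.001528 mol.
Product: Φ × n_abs = 0.0067 × 0.001528 = 1.024e-5 mol.
As a count: 1.024e-5 × 6.022e23 = 6.2e18.

6.2e18 bleached molecules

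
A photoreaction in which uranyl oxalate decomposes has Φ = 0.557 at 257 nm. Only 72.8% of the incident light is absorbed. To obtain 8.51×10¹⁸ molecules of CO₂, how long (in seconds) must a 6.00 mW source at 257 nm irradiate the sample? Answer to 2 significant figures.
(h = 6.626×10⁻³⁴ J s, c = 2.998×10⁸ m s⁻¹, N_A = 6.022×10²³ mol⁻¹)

t ≈ 2700 s

Product: 8.51×10¹⁸ / 6.022×10²³ = 1.413×10⁻⁵ mol.
Photons that must be absorbed: 1.413×10⁻⁵ / 0.557 = 2.537×10⁻⁵ mol.
Incident photons needed: 2.537×10⁻⁵ / 0.728 = 3.485×10⁻⁵ mol.
Photon energy: hc/λ = 7.729×10⁻¹⁹ J; per mole, 4.654×10⁵ J mol⁻¹.
Energy required: 3.485×10⁻⁵ × 4.654×10⁵ = 16.22 J.
Time: 16.22 J / 0.006 W = 2700 s.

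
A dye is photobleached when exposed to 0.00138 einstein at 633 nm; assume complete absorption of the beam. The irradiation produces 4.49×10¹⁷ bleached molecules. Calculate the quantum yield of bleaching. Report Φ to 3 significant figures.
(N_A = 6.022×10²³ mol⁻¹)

Product: 4.49×10¹⁷ / 6.022×10²³ = 7.456×10⁻⁷ mol.
Φ = 7.456×10⁻⁷ mol / 0.00138 mol photons = 5.40×10⁻⁴.

Φ = 5.40×10⁻⁴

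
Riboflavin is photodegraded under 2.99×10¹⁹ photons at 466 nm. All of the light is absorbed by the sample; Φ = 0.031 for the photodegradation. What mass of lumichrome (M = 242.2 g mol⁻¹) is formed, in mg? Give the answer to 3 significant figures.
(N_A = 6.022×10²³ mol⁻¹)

Moles of photons: 2.99×10¹⁹ / 6.022×10²³ = 4.965×10⁻⁵ mol.
Product: Φ × n_abs = 0.031 × 4.965×10⁻⁵ = 1.539×10⁻⁶ mol.
Mass: 1.539×10⁻⁶ × 242.2 = 3.727×10⁻⁴ g = 0.373 mg.

0.373 mg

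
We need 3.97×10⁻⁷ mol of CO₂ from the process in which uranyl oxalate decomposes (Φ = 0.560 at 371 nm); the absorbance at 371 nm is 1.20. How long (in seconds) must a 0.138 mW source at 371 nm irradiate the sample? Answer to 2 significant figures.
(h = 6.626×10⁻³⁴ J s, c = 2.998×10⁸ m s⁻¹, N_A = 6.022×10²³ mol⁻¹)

t ≈ 1800 s

Photons that must be absorbed: 3.97×10⁻⁷ / 0.560 = 7.089×10⁻⁷ mol.
Fraction absorbed: 1 − 10^(−1.20) = 0.9369.
Incident photons needed: 7.089×10⁻⁷ / 0.9369 = 7.566×10⁻⁷ mol.
Photon energy: hc/λ = 5.354×10⁻¹⁹ J; per mole, 3.224×10⁵ J mol⁻¹.
Energy required: 7.566×10⁻⁷ × 3.224×10⁵ = 0.2439 J.
Time: 0.2439 J / 0.000138 W = 1800 s.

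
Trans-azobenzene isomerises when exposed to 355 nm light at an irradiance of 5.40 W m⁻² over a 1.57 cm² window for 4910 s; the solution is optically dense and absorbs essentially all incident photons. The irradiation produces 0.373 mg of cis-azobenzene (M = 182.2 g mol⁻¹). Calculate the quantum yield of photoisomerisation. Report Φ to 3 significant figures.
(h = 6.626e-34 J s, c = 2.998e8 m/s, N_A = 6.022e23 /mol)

Product: 0.373 mg / 182.2 g mol⁻¹ = 2.047e-6 mol.
Photon energy at 355 nm: hc/λ = (6.626e-34)(2.998e8)/(355e-9) = 5.596e-19 J.
Energy delivered: (5.40 W m⁻²)(1.57e-4 m²)(4910 s) = 4.163 J.
Photons incident: 4.163 / 5.596e-19 = 7.439e18, i.e. 7.439e18/6.022e23 = 1.235e-5 mol.
Φ = 2.047e-6 mol / 1.235e-5 mol photons = 0.166.

Φ = 0.166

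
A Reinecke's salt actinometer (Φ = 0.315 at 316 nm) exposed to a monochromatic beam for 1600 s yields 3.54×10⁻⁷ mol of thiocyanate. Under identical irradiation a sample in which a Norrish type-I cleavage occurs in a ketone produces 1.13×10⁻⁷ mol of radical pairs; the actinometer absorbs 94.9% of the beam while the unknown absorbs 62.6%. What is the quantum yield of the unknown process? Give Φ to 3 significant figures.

Φ = 0.152

Photons absorbed by the actinometer: 3.54×10⁻⁷ / 0.315 = 1.124×10⁻⁶ mol.
Incident flux: 1.124×10⁻⁶ / 0.949 = 1.184×10⁻⁶ einstein.
Absorbed by unknown: 0.626 × 1.184×10⁻⁶ = 7.412×10⁻⁷ mol.
Φ(unknown) = 1.13×10⁻⁷ / 7.412×10⁻⁷ = 0.152.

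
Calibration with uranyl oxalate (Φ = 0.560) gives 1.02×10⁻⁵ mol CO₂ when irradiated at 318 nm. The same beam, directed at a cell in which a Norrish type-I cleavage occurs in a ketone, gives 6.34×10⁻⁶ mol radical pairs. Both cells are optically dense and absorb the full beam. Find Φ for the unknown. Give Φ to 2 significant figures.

Photons absorbed by the actinometer: 1.02×10⁻⁵ / 0.560 = 1.821×10⁻⁵ mol.
Φ(unknown) = 6.34×10⁻⁶ / 1.821×10⁻⁵ = 0.35.

Φ = 0.35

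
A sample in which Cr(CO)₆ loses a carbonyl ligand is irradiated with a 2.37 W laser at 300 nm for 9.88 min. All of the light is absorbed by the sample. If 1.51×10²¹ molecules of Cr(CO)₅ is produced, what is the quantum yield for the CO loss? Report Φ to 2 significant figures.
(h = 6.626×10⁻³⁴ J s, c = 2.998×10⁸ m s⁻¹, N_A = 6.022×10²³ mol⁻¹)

Φ = 0.71

Product: 1.51×10²¹ / 6.022×10²³ = 0.002507 mol.
Photon energy at 300 nm: hc/λ = (6.626×10⁻³⁴)(2.998×10⁸)/(300×10⁻⁹) = 6.622×10⁻¹⁹ J.
Energy delivered: (2.37 W)(592.8 s) = 1405 J.
Photons incident: 1405 / 6.622×10⁻¹⁹ = 2.122×10²¹, i.e. 2.122×10²¹/6.022×10²³ = 0.003524 mol.
Φ = 0.002507 mol / 0.003524 mol photons = 0.71.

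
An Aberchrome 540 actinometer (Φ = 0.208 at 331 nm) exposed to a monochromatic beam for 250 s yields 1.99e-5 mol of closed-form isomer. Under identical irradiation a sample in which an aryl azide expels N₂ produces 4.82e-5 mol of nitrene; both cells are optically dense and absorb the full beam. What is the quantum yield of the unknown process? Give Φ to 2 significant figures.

Photons absorbed by the actinometer: 1.99e-5 / 0.208 = 9.567e-5 mol.
Φ(unknown) = 4.82e-5 / 9.567e-5 = 0.50.

Φ = 0.50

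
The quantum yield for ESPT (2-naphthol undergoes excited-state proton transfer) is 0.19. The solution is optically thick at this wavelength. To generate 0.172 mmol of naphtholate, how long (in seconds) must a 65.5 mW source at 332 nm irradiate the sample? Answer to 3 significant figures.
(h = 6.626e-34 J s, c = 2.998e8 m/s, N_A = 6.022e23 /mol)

t ≈ 4980 s

Product: 0.172 mmol = 1.72e-4 mol.
Photons that must be absorbed: 1.72e-4 / 0.19 = 9.053e-4 mol.
Photon energy: hc/λ = 5.983e-19 J; per mole, 3.603e5 J mol⁻¹.
Energy required: 9.053e-4 × 3.603e5 = 326.2 J.
Time: 326.2 J / 0.0655 W = 4980 s.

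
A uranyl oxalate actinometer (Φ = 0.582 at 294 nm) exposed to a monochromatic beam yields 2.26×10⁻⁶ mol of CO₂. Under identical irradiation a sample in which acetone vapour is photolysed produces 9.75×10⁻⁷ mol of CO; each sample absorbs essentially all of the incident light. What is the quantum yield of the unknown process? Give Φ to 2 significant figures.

Photons absorbed by the actinometer: 2.26×10⁻⁶ / 0.582 = 3.883×10⁻⁶ mol.
Φ(unknown) = 9.75×10⁻⁷ / 3.883×10⁻⁶ = 0.25.

Φ = 0.25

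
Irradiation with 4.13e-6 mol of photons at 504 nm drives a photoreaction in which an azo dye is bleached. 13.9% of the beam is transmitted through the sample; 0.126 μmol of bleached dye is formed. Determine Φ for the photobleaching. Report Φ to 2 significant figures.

Φ = 0.035

Product: 0.126 μmol = 1.26e-7 mol.
Fraction absorbed: 1 − 13.9/100 = 0.8610.
Photons absorbed: 0.8610 × 4.13e-6 = 3.556e-6 mol.
Φ = 1.26e-7 mol / 3.556e-6 mol photons = 0.035.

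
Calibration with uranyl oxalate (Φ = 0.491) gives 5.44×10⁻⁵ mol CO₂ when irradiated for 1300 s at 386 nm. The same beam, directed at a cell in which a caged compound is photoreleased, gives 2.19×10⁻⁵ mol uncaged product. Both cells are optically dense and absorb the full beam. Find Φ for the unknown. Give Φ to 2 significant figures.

Photons absorbed by the actinometer: 5.44×10⁻⁵ / 0.491 = 1.108×10⁻⁴ mol.
Φ(unknown) = 2.19×10⁻⁵ / 1.108×10⁻⁴ = 0.20.

Φ = 0.20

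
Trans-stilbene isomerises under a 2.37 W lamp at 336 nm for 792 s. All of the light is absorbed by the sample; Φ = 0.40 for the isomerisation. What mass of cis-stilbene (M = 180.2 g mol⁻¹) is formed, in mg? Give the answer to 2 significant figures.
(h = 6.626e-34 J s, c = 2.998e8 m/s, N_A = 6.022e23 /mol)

Photon energy at 336 nm: hc/λ = (6.626e-34)(2.998e8)/(336e-9) = 5.912e-19 J.
Energy delivered: (2.37 W)(792 s) = 1877 J.
Photons incident: 1877 / 5.912e-19 = 3.175e21, i.e. 3.175e21/6.022e23 = 0.005272 mol.
Product: Φ × n_abs = 0.40 × 0.005272 = 0.002109 mol.
Mass: 0.002109 × 180.2 = 0.3800 g = 380 mg.

380 mg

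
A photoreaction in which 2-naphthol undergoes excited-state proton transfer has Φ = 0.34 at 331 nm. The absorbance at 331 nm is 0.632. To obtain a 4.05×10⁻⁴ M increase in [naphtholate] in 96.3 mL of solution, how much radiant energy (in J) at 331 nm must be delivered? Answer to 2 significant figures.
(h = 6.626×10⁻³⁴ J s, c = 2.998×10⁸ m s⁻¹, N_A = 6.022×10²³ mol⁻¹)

54 J

Product: (4.05×10⁻⁴ M)(0.0963 L) = 3.900×10⁻⁵ mol.
Photons that must be absorbed: 3.900×10⁻⁵ / 0.34 = 1.147×10⁻⁴ mol.
Fraction absorbed: 1 − 10^(−0.632) = 0.7667.
Incident photons needed: 1.147×10⁻⁴ / 0.7667 = 1.496×10⁻⁴ mol.
Photon energy: hc/λ = 6.001×10⁻¹⁹ J; per mole, 3.614×10⁵ J mol⁻¹.
Energy required: 1.496×10⁻⁴ × 3.614×10⁵ = 54 J.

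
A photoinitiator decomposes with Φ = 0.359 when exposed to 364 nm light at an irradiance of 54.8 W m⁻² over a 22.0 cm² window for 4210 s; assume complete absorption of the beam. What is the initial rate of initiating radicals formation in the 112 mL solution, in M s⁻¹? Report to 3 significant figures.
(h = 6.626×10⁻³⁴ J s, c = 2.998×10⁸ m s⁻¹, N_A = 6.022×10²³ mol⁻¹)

Photon energy at 364 nm: hc/λ = (6.626×10⁻³⁴)(2.998×10⁸)/(364×10⁻⁹) = 5.457×10⁻¹⁹ J.
Energy delivered: (54.8 W m⁻²)(22.0×10⁻⁴ m²)(4210 s) = 507.6 J.
Photons incident: 507.6 / 5.457×10⁻¹⁹ = 9.302×10²⁰, i.e. 9.302×10²⁰/6.022×10²³ = 0.001545 mol.
Product formed: 0.359 × 0.001545 = 5.547×10⁻⁴ mol.
Rate: 5.547×10⁻⁴ mol / (4210 s × 0.112 L) = 1.18×10⁻⁶ M s⁻¹.

1.18×10⁻⁶ M s⁻¹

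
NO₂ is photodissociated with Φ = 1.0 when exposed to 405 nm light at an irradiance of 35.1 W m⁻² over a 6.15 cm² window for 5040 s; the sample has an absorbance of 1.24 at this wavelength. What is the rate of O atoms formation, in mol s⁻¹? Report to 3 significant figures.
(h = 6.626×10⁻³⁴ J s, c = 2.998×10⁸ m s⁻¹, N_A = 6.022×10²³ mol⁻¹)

6.89×10⁻⁸ mol s⁻¹

Photon energy at 405 nm: hc/λ = (6.626×10⁻³⁴)(2.998×10⁸)/(405×10⁻⁹) = 4.905×10⁻¹⁹ J.
Energy delivered: (35.1 W m⁻²)(6.15×10⁻⁴ m²)(5040 s) = 108.8 J.
Photons incident: 108.8 / 4.905×10⁻¹⁹ = 2.218×10²⁰, i.e. 2.218×10²⁰/6.022×10²³ = 3.683×10⁻⁴ mol.
Fraction absorbed: 1 − 10^(−1.24) = 0.9425.
Photons absorbed: 0.9425 × 3.683×10⁻⁴ = 3.471×10⁻⁴ mol.
Product formed: 1.0 × 3.471×10⁻⁴ = 3.471×10⁻⁴ mol.
Rate: 3.471×10⁻⁴ / 5040 s = 6.89×10⁻⁸ mol s⁻¹.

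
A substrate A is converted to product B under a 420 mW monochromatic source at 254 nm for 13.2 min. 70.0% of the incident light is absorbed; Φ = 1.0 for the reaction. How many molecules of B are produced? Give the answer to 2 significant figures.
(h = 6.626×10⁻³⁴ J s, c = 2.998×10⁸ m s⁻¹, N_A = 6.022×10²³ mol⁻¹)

3.0×10²⁰ molecules

Photon energy at 254 nm: hc/λ = (6.626×10⁻³⁴)(2.998×10⁸)/(254×10⁻⁹) = 7.821×10⁻¹⁹ J.
Energy delivered: (420 mW)(792 s) = 332.6 J.
Photons incident: 332.6 / 7.821×10⁻¹⁹ = 4.253×10²⁰, i.e. 4.253×10²⁰/6.022×10²³ = 7.062×10⁻⁴ mol.
Photons absorbed: 0.700 × 7.062×10⁻⁴ = 4.943×10⁻⁴ mol.
Product: Φ × n_abs = 1.0 × 4.943×10⁻⁴ = 4.943×10⁻⁴ mol.
As a count: 4.943×10⁻⁴ × 6.022×10²³ = 3.0×10²⁰.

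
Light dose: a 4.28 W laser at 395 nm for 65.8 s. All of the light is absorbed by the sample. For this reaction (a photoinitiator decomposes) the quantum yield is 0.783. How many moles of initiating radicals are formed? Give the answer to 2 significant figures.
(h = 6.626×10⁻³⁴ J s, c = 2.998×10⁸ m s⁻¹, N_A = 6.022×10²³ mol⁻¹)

Photon energy at 395 nm: hc/λ = (6.626×10⁻³⁴)(2.998×10⁸)/(395×10⁻⁹) = 5.029×10⁻¹⁹ J.
Energy delivered: (4.28 W)(65.8 s) = 281.6 J.
Photons incident: 281.6 / 5.029×10⁻¹⁹ = 5.600×10²⁰, i.e. 5.600×10²⁰/6.022×10²³ = 9.299×10⁻⁴ mol.
Product: Φ × n_abs = 0.783 × 9.299×10⁻⁴ = 7.281×10⁻⁴ mol.

7.3×10⁻⁴ mol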